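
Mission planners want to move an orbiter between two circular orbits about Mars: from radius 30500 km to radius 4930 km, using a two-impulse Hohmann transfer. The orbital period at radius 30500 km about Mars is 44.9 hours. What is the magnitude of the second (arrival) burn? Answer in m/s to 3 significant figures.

Δv₂ = 920 m/s

From Kepler's third law T² = 4π²r³/μ at r = 30500 km, T = 44.9 hours = 44.9 × 3600 s = 1.6164×10^5 s: μ = 4π²r³/T² = 42870.8 km³/s².
Transfer-ellipse semi-major axis a_t = (r₁ + r₂)/2 = (30500 + 4930)/2 = 17715 km.
Circular speed at r = 4930 km: v_c = √(μ/r) = 2.94888 km/s.
Vis-viva on the transfer ellipse at r = 4930 km gives v_t = √[μ(2/r − 1/a_t)] = 3.86934 km/s.
Δv₂ = |v_t − v_c| = |3.86934 − 2.94888| = 0.9205 km/s.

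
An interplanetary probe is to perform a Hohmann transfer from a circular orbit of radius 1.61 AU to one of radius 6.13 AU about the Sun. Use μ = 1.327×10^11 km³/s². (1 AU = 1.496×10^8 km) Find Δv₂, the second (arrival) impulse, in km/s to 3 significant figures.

Δv₂ = 4.27 km/s

In km: r₁ = 1.61 × 1.496×10^8 = 2.40856×10^8 km; r₂ = 6.13 × 1.496×10^8 = 9.17048×10^8 km.
Transfer-ellipse semi-major axis a_t = (r₁ + r₂)/2 = (2.40856×10^8 + 9.17048×10^8)/2 = 5.78952×10^8 km.
Circular speed at r = 9.17048×10^8 km: v_c = √(μ/r) = 12.029 km/s.
Transfer-orbit speed at the same r (vis-viva, a = a_t): v_t = √[μ(2/r − 1/a_t)] = 7.7588 km/s.
Δv₂ = |v_t − v_c| = |7.7588 − 12.029| = 4.270 km/s.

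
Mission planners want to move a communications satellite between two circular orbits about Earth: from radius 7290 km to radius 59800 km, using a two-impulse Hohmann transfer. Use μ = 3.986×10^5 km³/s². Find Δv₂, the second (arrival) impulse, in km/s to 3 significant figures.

Δv₂ = 1.38 km/s

Transfer-ellipse semi-major axis a_t = (r₁ + r₂)/2 = (7290 + 59800)/2 = 33545 km.
On the circular orbit at r = 59800 km, v_c = √(μ/r) = 2.582 km/s.
Vis-viva on the transfer ellipse at r = 59800 km gives v_t = √[μ(2/r − 1/a_t)] = 1.204 km/s.
Δv₂ = |v_t − v_c| = |1.204 − 2.582| = 1.378 km/s.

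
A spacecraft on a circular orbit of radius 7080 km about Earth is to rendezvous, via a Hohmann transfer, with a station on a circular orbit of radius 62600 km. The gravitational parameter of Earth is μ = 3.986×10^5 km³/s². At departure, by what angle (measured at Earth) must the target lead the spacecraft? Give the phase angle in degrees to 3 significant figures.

φ = 105°

The Hohmann ellipse has a_t = (r₁ + r₂)/2 = 34840 km.
Transfer time t = π√(a_t³/μ) = 32360 s.
Target angular speed ω₂ = √(μ/r₂³) = 4.031×10^-5 rad/s.
Angle swept by the target during transfer: ω₂·t = 1.3044 rad = 74.74°.
The spacecraft traverses 180° on the transfer ellipse, so the target must lead by 180° − 74.74° = 105°.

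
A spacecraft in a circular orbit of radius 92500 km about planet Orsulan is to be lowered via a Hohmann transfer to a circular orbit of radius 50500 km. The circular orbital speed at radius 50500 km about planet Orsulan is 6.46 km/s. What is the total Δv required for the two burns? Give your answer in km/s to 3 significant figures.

From the circular-orbit relation v² = μ/r at r = 50500 km: μ = v²r = (6.46)² × 50500 = 2.10745×10^6 km³/s².
Transfer-ellipse semi-major axis a_t = (r₁ + r₂)/2 = (92500 + 50500)/2 = 71500 km.
At r₁ the circular-orbit speed is v₁ = √(μ/r₁) = 4.77317 km/s.
Transfer-orbit speed at r₁ (vis-viva equation): v_a = √[μ(2/r₁ − 1/a_t)] = 4.01144 km/s.
First burn Δv₁ = |v_a − v₁| = 0.7617 km/s.
Circular speed at r₂: v₂ = √(μ/r₂) = 6.4600 km/s.
Transfer-orbit speed at r₂: v_p = √[μ(2/r₂ − 1/a_t)] = 7.3477 km/s.
Second burn Δv₂ = |v₂ − v_p| = 0.8877 km/s.
Total Δv = Δv₁ + Δv₂ = 1.649 km/s.

Δv = 1.65 km/s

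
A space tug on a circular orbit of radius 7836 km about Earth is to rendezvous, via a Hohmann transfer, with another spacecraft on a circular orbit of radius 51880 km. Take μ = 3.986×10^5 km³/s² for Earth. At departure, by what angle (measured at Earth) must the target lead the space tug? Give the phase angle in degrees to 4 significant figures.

φ = 101.4°

Transfer-ellipse semi-major axis a_t = (r₁ + r₂)/2 = (7836 + 51880)/2 = 29858 km.
The half-period of the transfer ellipse is t = π√(a_t³/μ) = 25672.7 s.
The target's mean motion on its circular orbit is ω₂ = √(μ/r₂³) = 5.34280×10^-5 rad/s.
Angle swept by the target during transfer: ω₂·t = 1.3716 rad = 78.59°.
Arrival is 180° from departure on the ellipse, so φ = 180° − 78.59° = 101.4°.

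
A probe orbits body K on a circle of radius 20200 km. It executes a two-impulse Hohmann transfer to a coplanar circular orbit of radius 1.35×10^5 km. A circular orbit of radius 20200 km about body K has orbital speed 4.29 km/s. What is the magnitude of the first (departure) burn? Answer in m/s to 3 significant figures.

Δv₁ = 1370 m/s

From the circular-orbit relation v² = μ/r at r = 20200 km: μ = v²r = (4.29)² × 20200 = 3.71763×10^5 km³/s².
The Hohmann ellipse has a_t = (r₁ + r₂)/2 = 77600 km.
Circular speed at r = 20200 km: v_c = √(μ/r) = 4.290 km/s.
Vis-viva on the transfer ellipse at r = 20200 km gives v_t = √[μ(2/r − 1/a_t)] = 5.658 km/s.
Δv₁ = |v_t − v_c| = |5.658 − 4.290| = 1.368 km/s.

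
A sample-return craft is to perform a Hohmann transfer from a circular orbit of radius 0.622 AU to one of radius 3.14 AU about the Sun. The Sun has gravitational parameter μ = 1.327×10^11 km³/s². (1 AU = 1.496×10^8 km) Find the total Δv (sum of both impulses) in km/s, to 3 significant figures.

In km: r₁ = 0.622 × 1.496×10^8 = 9.30512×10^7 km; r₂ = 3.14 × 1.496×10^8 = 4.69744×10^8 km.
Semi-major axis of the transfer orbit: a_t = (9.30512×10^7 + 4.69744×10^8)/2 = 2.813976×10^8 km.
At r₁ the circular-orbit speed is v₁ = √(μ/r₁) = 37.76 km/s.
Transfer-orbit speed at r₁ (vis-viva equation): v_p = √[μ(2/r₁ − 1/a_t)] = 48.79 km/s.
First burn Δv₁ = |v_p − v₁| = 11.03 km/s.
Circular speed at r₂: v₂ = √(μ/r₂) = 16.80757 km/s.
Transfer-orbit speed at r₂: v_a = √[μ(2/r₂ − 1/a_t)] = 9.665084 km/s.
Second burn Δv₂ = |v₂ − v_a| = 7.142 km/s.
Total Δv = Δv₁ + Δv₂ = 18.17 km/s.

Δv = 18.2 km/s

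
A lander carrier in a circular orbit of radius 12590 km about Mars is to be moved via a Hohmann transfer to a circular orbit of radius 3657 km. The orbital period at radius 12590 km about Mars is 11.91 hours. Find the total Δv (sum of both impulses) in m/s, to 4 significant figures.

Δv = 1446 m/s

From Kepler's third law T² = 4π²r³/μ at r = 12590 km, T = 11.91 hours = 11.91 × 3600 s = 42876 s: μ = 4π²r³/T² = 42855.7 km³/s².
Semi-major axis of the transfer orbit: a_t = (12590 + 3657)/2 = 8123.5 km.
Circular speed at r₁: v₁ = √(μ/r₁) = √(42855.7/12590) = 1.84498 km/s.
On the transfer ellipse at r₁, v² = μ(2/r − 1/a) gives v_a = √[μ(2/r₁ − 1/a_t)] = 1.23789 km/s.
First burn Δv₁ = |v_a − v₁| = 0.60709 km/s.
At r₂, v₂ = √(μ/r₂) = 3.42327 km/s.
Transfer-orbit speed at r₂: v_p = √[μ(2/r₂ − 1/a_t)] = 4.26170 km/s.
Second burn Δv₂ = |v₂ − v_p| = 0.83843 km/s.
Δv = Δv₁ + Δv₂ = 0.60709 + 0.83843 = 1.446 km/s.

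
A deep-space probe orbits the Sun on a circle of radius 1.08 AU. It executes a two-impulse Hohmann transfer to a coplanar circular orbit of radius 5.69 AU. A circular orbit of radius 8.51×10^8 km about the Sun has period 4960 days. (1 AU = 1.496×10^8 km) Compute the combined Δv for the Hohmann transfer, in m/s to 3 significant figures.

Δv = 13900 m/s

From Kepler's third law T² = 4π²r³/μ at r = 8.51×10^8 km, T = 4960 days = 4960 × 86400 s = 4.28544×10^8 s: μ = 4π²r³/T² = 1.32482×10^11 km³/s².
In km: r₁ = 1.08 × 1.496×10^8 = 1.61568×10^8 km; r₂ = 5.69 × 1.496×10^8 = 8.51224×10^8 km.
The Hohmann ellipse has a_t = (r₁ + r₂)/2 = 5.06396×10^8 km.
At r₁ the circular-orbit speed is v₁ = √(μ/r₁) = 28.635 km/s.
Transfer-orbit speed at r₁ (v² = μ(2/r − 1/a)): v_p = √[μ(2/r₁ − 1/a_t)] = 37.126 km/s.
First burn Δv₁ = |v_p − v₁| = 8.491 km/s.
Circular speed at r₂: v₂ = √(μ/r₂) = 12.4755 km/s.
Transfer-orbit speed at r₂: v_a = √[μ(2/r₂ − 1/a_t)] = 7.04676 km/s.
Second burn Δv₂ = |v₂ − v_a| = 5.429 km/s.
Total Δv = Δv₁ + Δv₂ = 13.92 km/s.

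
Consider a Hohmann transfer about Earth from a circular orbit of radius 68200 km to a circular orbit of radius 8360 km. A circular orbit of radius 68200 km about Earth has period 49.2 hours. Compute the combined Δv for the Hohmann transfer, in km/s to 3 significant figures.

Δv = 3.60 km/s

From Kepler's third law T² = 4π²r³/μ at r = 68200 km, T = 49.2 hours = 49.2 × 3600 s = 1.7712×10^5 s: μ = 4π²r³/T² = 3.99188×10^5 km³/s².
The Hohmann ellipse has a_t = (r₁ + r₂)/2 = 38280 km.
Circular speed at r₁: v₁ = √(μ/r₁) = √(3.99188×10^5/68200) = 2.4193 km/s.
On the transfer ellipse at r₁, v² = μ(2/r − 1/a) gives v_a = √[μ(2/r₁ − 1/a_t)] = 1.1306 km/s.
First burn Δv₁ = |v_a − v₁| = 1.289 km/s.
Circular speed at r₂: v₂ = √(μ/r₂) = 6.910 km/s.
Transfer-orbit speed at r₂: v_p = √[μ(2/r₂ − 1/a_t)] = 9.223 km/s.
Second burn Δv₂ = |v₂ − v_p| = 2.313 km/s.
Total Δv = Δv₁ + Δv₂ = 3.602 km/s.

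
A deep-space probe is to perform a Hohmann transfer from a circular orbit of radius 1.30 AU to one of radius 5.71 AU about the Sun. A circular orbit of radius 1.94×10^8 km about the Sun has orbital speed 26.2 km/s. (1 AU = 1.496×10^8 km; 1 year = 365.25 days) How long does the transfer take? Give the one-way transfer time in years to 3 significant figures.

t = 3.28 years

From the circular-orbit relation v² = μ/r at r = 1.94×10^8 km: μ = v²r = (26.2)² × 1.94×10^8 = 1.33169×10^11 km³/s².
In km: r₁ = 1.30 × 1.496×10^8 = 1.9448×10^8 km; r₂ = 5.71 × 1.496×10^8 = 8.54216×10^8 km.
Semi-major axis of the transfer orbit: a_t = (1.9448×10^8 + 8.54216×10^8)/2 = 5.24348×10^8 km.
By Kepler's third law the transfer-orbit period is T = 2π√(a_t³/μ), so t = T/2 = 1.034×10^8 s.
Converting: 1.034×10^8 s ÷ 3.15576×10^7 s/year (365.25 × 86400) = 3.28 years.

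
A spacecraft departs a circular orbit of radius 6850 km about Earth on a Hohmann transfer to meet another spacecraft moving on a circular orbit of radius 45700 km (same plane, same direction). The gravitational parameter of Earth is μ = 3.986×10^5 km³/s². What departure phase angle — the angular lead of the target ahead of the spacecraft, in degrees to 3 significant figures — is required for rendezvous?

φ = 102°

Transfer-ellipse semi-major axis a_t = (r₁ + r₂)/2 = (6850 + 45700)/2 = 26275 km.
The half-period of the transfer ellipse is t = π√(a_t³/μ) = 21193 s.
The target's mean motion on its circular orbit is ω₂ = √(μ/r₂³) = 6.4624×10^-5 rad/s.
Angle swept by the target during transfer: ω₂·t = 1.3696 rad = 78.47°.
Arrival is 180° from departure on the ellipse, so φ = 180° − 78.47° = 102°.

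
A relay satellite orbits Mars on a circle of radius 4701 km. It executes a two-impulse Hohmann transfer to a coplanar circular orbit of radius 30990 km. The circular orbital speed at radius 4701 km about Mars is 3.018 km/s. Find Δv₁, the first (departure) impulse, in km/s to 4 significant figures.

From the circular-orbit relation v² = μ/r at r = 4701 km: μ = v²r = (3.018)² × 4701 = 42818.2 km³/s².
Semi-major axis of the transfer orbit: a_t = (4701 + 30990)/2 = 17845.5 km.
On the circular orbit at r = 4701 km, v_c = √(μ/r) = 3.0180 km/s.
Vis-viva on the transfer ellipse at r = 4701 km gives v_t = √[μ(2/r − 1/a_t)] = 3.9771 km/s.
Δv₁ = |v_t − v_c| = |3.9771 − 3.0180| = 0.9591 km/s.

Δv₁ = 0.9591 km/s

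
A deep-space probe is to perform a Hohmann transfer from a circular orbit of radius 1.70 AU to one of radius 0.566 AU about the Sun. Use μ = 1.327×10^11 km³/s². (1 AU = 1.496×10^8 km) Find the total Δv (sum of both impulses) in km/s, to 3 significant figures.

In km: r₁ = 1.70 × 1.496×10^8 = 2.5432×10^8 km; r₂ = 0.566 × 1.496×10^8 = 8.46736×10^7 km.
Transfer-ellipse semi-major axis a_t = (r₁ + r₂)/2 = (2.5432×10^8 + 8.46736×10^7)/2 = 1.694968×10^8 km.
At r₁ the circular-orbit speed is v₁ = √(μ/r₁) = 22.843 km/s.
Transfer-orbit speed at r₁ (vis-viva): v_a = √[μ(2/r₁ − 1/a_t)] = 16.145 km/s.
First burn Δv₁ = |v_a − v₁| = 6.698 km/s.
Circular speed at r₂: v₂ = √(μ/r₂) = 39.588 km/s.
Transfer-orbit speed at r₂: v_p = √[μ(2/r₂ − 1/a_t)] = 48.492 km/s.
Second burn Δv₂ = |v₂ − v_p| = 8.904 km/s.
Δv = Δv₁ + Δv₂ = 6.698 + 8.904 = 15.60 km/s.

Δv = 15.6 km/s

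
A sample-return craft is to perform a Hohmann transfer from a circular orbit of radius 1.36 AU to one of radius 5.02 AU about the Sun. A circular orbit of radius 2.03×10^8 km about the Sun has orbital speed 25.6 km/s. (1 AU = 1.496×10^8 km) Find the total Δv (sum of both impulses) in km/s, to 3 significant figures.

From the circular-orbit relation v² = μ/r at r = 2.03×10^8 km: μ = v²r = (25.6)² × 2.03×10^8 = 1.33038×10^11 km³/s².
In km: r₁ = 1.36 × 1.496×10^8 = 2.03456×10^8 km; r₂ = 5.02 × 1.496×10^8 = 7.50992×10^8 km.
The Hohmann ellipse has a_t = (r₁ + r₂)/2 = 4.77224×10^8 km.
Circular speed at r₁: v₁ = √(μ/r₁) = √(1.33038×10^11/2.03456×10^8) = 25.571 km/s.
On the transfer ellipse at r₁, v² = μ(2/r − 1/a) gives v_p = √[μ(2/r₁ − 1/a_t)] = 32.078 km/s.
First burn Δv₁ = |v_p − v₁| = 6.507 km/s.
Circular speed at r₂: v₂ = √(μ/r₂) = 13.3098 km/s.
Transfer-orbit speed at r₂: v_a = √[μ(2/r₂ − 1/a_t)] = 8.69049 km/s.
Second burn Δv₂ = |v₂ − v_a| = 4.619 km/s.
Δv = Δv₁ + Δv₂ = 6.507 + 4.619 = 11.13 km/s.

Δv = 11.1 km/s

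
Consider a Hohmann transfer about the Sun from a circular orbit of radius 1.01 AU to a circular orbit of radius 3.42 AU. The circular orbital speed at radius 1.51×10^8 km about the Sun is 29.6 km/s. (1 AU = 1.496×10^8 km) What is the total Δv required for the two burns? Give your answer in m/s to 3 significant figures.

From the circular-orbit relation v² = μ/r at r = 1.51×10^8 km: μ = v²r = (29.6)² × 1.51×10^8 = 1.32300×10^11 km³/s².
In km: r₁ = 1.01 × 1.496×10^8 = 1.51096×10^8 km; r₂ = 3.42 × 1.496×10^8 = 5.11632×10^8 km.
The Hohmann ellipse has a_t = (r₁ + r₂)/2 = 3.31364×10^8 km.
At r₁ the circular-orbit speed is v₁ = √(μ/r₁) = 29.591 km/s.
On the transfer ellipse at r₁, v² = μ(2/r − 1/a) gives v_p = √[μ(2/r₁ − 1/a_t)] = 36.769 km/s.
First burn Δv₁ = |v_p − v₁| = 7.178 km/s.
At r₂, v₂ = √(μ/r₂) = 16.081 km/s.
Transfer-orbit speed at r₂: v_a = √[μ(2/r₂ − 1/a_t)] = 10.859 km/s.
Second burn Δv₂ = |v₂ − v_a| = 5.222 km/s.
Δv = Δv₁ + Δv₂ = 7.178 + 5.222 = 12.40 km/s.

Δv = 12400 m/s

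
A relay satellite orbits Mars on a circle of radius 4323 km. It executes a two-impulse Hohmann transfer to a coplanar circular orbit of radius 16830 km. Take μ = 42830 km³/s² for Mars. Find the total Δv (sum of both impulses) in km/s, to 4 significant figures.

Semi-major axis of the transfer orbit: a_t = (4323 + 16830)/2 = 10576.5 km.
At r₁ the circular-orbit speed is v₁ = √(μ/r₁) = 3.148 km/s.
On the transfer ellipse at r₁, v² = μ(2/r − 1/a) gives v_p = √[μ(2/r₁ − 1/a_t)] = 3.971 km/s.
First burn Δv₁ = |v_p − v₁| = 0.8230 km/s.
At r₂, v₂ = √(μ/r₂) = 1.5953 km/s.
Transfer-orbit speed at r₂: v_a = √[μ(2/r₂ − 1/a_t)] = 1.0199 km/s.
Second burn Δv₂ = |v₂ − v_a| = 0.5754 km/s.
Δv = Δv₁ + Δv₂ = 0.8230 + 0.5754 = 1.398 km/s.

Δv = 1.398 km/s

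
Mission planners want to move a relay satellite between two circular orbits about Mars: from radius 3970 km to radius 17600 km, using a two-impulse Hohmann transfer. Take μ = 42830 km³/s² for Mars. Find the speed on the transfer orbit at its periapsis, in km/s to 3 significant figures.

Semi-major axis of the transfer orbit: a_t = (3970 + 17600)/2 = 10785 km.
At periapsis, r = 3970 km.
From the vis-viva equation, v = √[μ(2/r − 1/a_t)] = 4.196 km/s.

v = 4.20 km/s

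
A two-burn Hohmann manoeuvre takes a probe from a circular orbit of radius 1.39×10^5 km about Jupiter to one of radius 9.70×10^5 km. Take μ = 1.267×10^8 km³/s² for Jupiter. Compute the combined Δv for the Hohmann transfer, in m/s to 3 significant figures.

The Hohmann ellipse has a_t = (r₁ + r₂)/2 = 5.545×10^5 km.
Circular speed at r₁: v₁ = √(μ/r₁) = √(1.267×10^8/1.390×10^5) = 30.19 km/s.
Transfer-orbit speed at r₁ (vis-viva): v_p = √[μ(2/r₁ − 1/a_t)] = 39.93 km/s.
First burn Δv₁ = |v_p − v₁| = 9.740 km/s.
Circular speed at r₂: v₂ = √(μ/r₂) = 11.429 km/s.
Transfer-orbit speed at r₂: v_a = √[μ(2/r₂ − 1/a_t)] = 5.7221 km/s.
Second burn Δv₂ = |v₂ − v_a| = 5.707 km/s.
Δv = Δv₁ + Δv₂ = 9.740 + 5.707 = 15.45 km/s.

Δv = 15400 m/s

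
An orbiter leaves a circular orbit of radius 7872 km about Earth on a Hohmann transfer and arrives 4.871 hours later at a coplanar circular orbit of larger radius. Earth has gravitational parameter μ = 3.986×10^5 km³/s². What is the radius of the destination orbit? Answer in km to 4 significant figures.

Transfer time t = 4.871 hours = 17535.6 s, and t = π√(a_t³/μ).
So a_t = (μ t²/π²)^(1/3) = (3.986×10^5 × (17535.6)² / π²)^(1/3) = 23158 km.
Since a_t = (r₁ + r₂)/2, r₂ = 2a_t − r₁ = 2×23158 − 7872 = 38444 km.

r₂ = 38440 km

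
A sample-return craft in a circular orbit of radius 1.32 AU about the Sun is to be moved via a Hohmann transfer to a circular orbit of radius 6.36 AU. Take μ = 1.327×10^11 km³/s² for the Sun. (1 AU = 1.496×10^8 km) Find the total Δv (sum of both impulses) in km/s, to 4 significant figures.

Δv = 12.32 km/s

In km: r₁ = 1.32 × 1.496×10^8 = 1.97472×10^8 km; r₂ = 6.36 × 1.496×10^8 = 9.51456×10^8 km.
Transfer-ellipse semi-major axis a_t = (r₁ + r₂)/2 = (1.97472×10^8 + 9.51456×10^8)/2 = 5.74464×10^8 km.
Circular speed at r₁: v₁ = √(μ/r₁) = √(1.327×10^11/1.97472×10^8) = 25.9228 km/s.
Transfer-orbit speed at r₁ (v² = μ(2/r − 1/a)): v_p = √[μ(2/r₁ − 1/a_t)] = 33.3615 km/s.
First burn Δv₁ = |v_p − v₁| = 7.4387 km/s.
At r₂, v₂ = √(μ/r₂) = 11.8098 km/s.
Transfer-orbit speed at r₂: v_a = √[μ(2/r₂ − 1/a_t)] = 6.92409 km/s.
Second burn Δv₂ = |v₂ − v_a| = 4.8857 km/s.
Δv = Δv₁ + Δv₂ = 7.4387 + 4.8857 = 12.32 km/s.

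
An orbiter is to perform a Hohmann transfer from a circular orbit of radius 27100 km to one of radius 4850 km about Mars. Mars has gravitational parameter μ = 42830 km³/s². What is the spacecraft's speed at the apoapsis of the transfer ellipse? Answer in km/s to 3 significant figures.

Semi-major axis of the transfer orbit: a_t = (27100 + 4850)/2 = 15975 km.
The apoapsis of the transfer ellipse is at r = 27100 km.
Vis-viva: v = √[μ(2/r − 1/a_t)] = √[42830 × (2/27100 − 1/15975)] = 0.6927 km/s.

v = 0.693 km/s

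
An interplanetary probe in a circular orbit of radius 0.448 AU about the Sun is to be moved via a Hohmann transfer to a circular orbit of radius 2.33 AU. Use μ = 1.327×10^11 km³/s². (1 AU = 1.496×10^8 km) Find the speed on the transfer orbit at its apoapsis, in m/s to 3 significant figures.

v = 11100 m/s

In km: r₁ = 0.448 × 1.496×10^8 = 6.70208×10^7 km; r₂ = 2.33 × 1.496×10^8 = 3.48568×10^8 km.
The Hohmann ellipse has a_t = (r₁ + r₂)/2 = 2.077944×10^8 km.
The apoapsis of the transfer ellipse is at r = 3.48568×10^8 km.
Vis-viva: v = √[μ(2/r − 1/a_t)] = √[1.327×10^11 × (2/3.48568×10^8 − 1/2.077944×10^8)] = 11.08 km/s.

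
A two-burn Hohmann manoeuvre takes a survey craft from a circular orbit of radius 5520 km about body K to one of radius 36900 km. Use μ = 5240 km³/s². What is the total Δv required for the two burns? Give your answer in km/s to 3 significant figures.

Transfer-ellipse semi-major axis a_t = (r₁ + r₂)/2 = (5520 + 36900)/2 = 21210 km.
At r₁ the circular-orbit speed is v₁ = √(μ/r₁) = 0.97431 km/s.
On the transfer ellipse at r₁, vis-viva gives v_p = √[μ(2/r₁ − 1/a_t)] = 1.2851 km/s.
First burn Δv₁ = |v_p − v₁| = 0.3108 km/s.
Circular speed at r₂: v₂ = √(μ/r₂) = 0.3768 km/s.
Transfer-orbit speed at r₂: v_a = √[μ(2/r₂ − 1/a_t)] = 0.1922 km/s.
Second burn Δv₂ = |v₂ − v_a| = 0.1846 km/s.
Total Δv = Δv₁ + Δv₂ = 0.4954 km/s.

Δv = 0.495 km/s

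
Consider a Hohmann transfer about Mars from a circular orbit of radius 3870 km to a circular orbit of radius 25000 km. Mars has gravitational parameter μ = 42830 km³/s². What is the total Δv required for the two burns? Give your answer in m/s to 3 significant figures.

Transfer-ellipse semi-major axis a_t = (r₁ + r₂)/2 = (3870 + 25000)/2 = 14435 km.
Circular speed at r₁: v₁ = √(μ/r₁) = √(42830/3870) = 3.327 km/s.
Transfer-orbit speed at r₁ (vis-viva): v_p = √[μ(2/r₁ − 1/a_t)] = 4.378 km/s.
First burn Δv₁ = |v_p − v₁| = 1.051 km/s.
Circular speed at r₂: v₂ = √(μ/r₂) = 1.3089 km/s.
Transfer-orbit speed at r₂: v_a = √[μ(2/r₂ − 1/a_t)] = 0.67772 km/s.
Second burn Δv₂ = |v₂ − v_a| = 0.6312 km/s.
Total Δv = Δv₁ + Δv₂ = 1.682 km/s.

Δv = 1680 m/s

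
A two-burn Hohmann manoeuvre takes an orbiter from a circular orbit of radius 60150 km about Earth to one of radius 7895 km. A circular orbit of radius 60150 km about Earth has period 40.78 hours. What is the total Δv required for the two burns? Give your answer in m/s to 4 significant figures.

From Kepler's third law T² = 4π²r³/μ at r = 60150 km, T = 40.78 hours = 40.78 × 3600 s = 1.46808×10^5 s: μ = 4π²r³/T² = 3.98627×10^5 km³/s².
Semi-major axis of the transfer orbit: a_t = (60150 + 7895)/2 = 34022.5 km.
Circular speed at r₁: v₁ = √(μ/r₁) = √(3.98627×10^5/60150) = 2.57434 km/s.
On the transfer ellipse at r₁, vis-viva equation gives v_a = √[μ(2/r₁ − 1/a_t)] = 1.24011 km/s.
First burn Δv₁ = |v_a − v₁| = 1.33423 km/s.
At r₂, v₂ = √(μ/r₂) = 7.10571 km/s.
Transfer-orbit speed at r₂: v_p = √[μ(2/r₂ − 1/a_t)] = 9.44805 km/s.
Second burn Δv₂ = |v₂ − v_p| = 2.34234 km/s.
Δv = Δv₁ + Δv₂ = 1.33423 + 2.34234 = 3.677 km/s.

Δv = 3677 m/s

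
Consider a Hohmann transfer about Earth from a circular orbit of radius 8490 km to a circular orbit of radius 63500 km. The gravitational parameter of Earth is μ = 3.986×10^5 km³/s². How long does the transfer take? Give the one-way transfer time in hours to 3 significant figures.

t = 9.44 hours

Semi-major axis of the transfer orbit: a_t = (8490 + 63500)/2 = 35995 km.
Transfer time t = π√(a_t³/μ) = π√((35995)³ / 3.986×10^5) = 33980 s.
Converting: 33980 s ÷ 3600 s/hour = 9.44 hours.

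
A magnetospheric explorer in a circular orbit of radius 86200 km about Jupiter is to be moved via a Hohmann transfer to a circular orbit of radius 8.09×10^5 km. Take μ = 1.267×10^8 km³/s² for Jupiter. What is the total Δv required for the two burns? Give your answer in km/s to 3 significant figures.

Δv = 20.2 km/s

Semi-major axis of the transfer orbit: a_t = (86200 + 8.090×10^5)/2 = 4.476×10^5 km.
At r₁ the circular-orbit speed is v₁ = √(μ/r₁) = 38.338 km/s.
On the transfer ellipse at r₁, vis-viva equation gives v_p = √[μ(2/r₁ − 1/a_t)] = 51.542 km/s.
First burn Δv₁ = |v_p − v₁| = 13.204 km/s.
At r₂, v₂ = √(μ/r₂) = 12.5145 km/s.
Transfer-orbit speed at r₂: v_a = √[μ(2/r₂ − 1/a_t)] = 5.49190 km/s.
Second burn Δv₂ = |v₂ − v_a| = 7.0226 km/s.
Total Δv = Δv₁ + Δv₂ = 20.23 km/s.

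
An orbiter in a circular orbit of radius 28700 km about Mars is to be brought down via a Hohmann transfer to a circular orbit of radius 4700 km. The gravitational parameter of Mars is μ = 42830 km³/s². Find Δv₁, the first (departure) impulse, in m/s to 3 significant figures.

Δv₁ = 574 m/s

Semi-major axis of the transfer orbit: a_t = (28700 + 4700)/2 = 16700 km.
Circular speed at r = 28700 km: v_c = √(μ/r) = 1.2216 km/s.
Transfer-orbit speed at the same r (vis-viva, a = a_t): v_t = √[μ(2/r − 1/a_t)] = 0.64807 km/s.
Δv₁ = |v_t − v_c| = |0.64807 − 1.2216| = 0.5735 km/s.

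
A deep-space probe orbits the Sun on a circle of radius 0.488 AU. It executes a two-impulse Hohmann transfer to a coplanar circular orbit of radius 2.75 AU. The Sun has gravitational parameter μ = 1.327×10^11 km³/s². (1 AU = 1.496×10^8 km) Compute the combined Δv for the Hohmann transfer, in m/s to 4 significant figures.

In km: r₁ = 0.488 × 1.496×10^8 = 7.30048×10^7 km; r₂ = 2.75 × 1.496×10^8 = 4.114×10^8 km.
Transfer-ellipse semi-major axis a_t = (r₁ + r₂)/2 = (7.30048×10^7 + 4.114×10^8)/2 = 2.422024×10^8 km.
At r₁ the circular-orbit speed is v₁ = √(μ/r₁) = 42.634 km/s.
On the transfer ellipse at r₁, vis-viva gives v_p = √[μ(2/r₁ − 1/a_t)] = 55.565 km/s.
First burn Δv₁ = |v_p − v₁| = 12.93 km/s.
At r₂, v₂ = √(μ/r₂) = 17.96 km/s.
Transfer-orbit speed at r₂: v_a = √[μ(2/r₂ − 1/a_t)] = 9.860 km/s.
Second burn Δv₂ = |v₂ − v_a| = 8.100 km/s.
Δv = Δv₁ + Δv₂ = 12.93 + 8.100 = 21.03 km/s.

Δv = 21030 m/s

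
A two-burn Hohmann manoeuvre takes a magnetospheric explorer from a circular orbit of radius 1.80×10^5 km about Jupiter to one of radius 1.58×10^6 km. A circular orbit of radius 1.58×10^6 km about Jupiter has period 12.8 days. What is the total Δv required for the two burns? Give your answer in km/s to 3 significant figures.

Δv = 14.0 km/s

From Kepler's third law T² = 4π²r³/μ at r = 1.58×10^6 km, T = 12.8 days = 12.8 × 86400 s = 1.10592×10^6 s: μ = 4π²r³/T² = 1.27316×10^8 km³/s².
Semi-major axis of the transfer orbit: a_t = (1.800×10^5 + 1.580×10^6)/2 = 8.800×10^5 km.
Circular speed at r₁: v₁ = √(μ/r₁) = √(1.27316×10^8/1.800×10^5) = 26.595 km/s.
On the transfer ellipse at r₁, v² = μ(2/r − 1/a) gives v_p = √[μ(2/r₁ − 1/a_t)] = 35.636 km/s.
First burn Δv₁ = |v_p − v₁| = 9.041 km/s.
Circular speed at r₂: v₂ = √(μ/r₂) = 8.977 km/s.
Transfer-orbit speed at r₂: v_a = √[μ(2/r₂ − 1/a_t)] = 4.060 km/s.
Second burn Δv₂ = |v₂ − v_a| = 4.917 km/s.
Total Δv = Δv₁ + Δv₂ = 13.96 km/s.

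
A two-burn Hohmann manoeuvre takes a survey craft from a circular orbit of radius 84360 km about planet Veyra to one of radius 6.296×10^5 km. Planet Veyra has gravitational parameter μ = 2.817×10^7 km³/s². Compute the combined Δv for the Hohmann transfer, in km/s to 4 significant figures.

Transfer-ellipse semi-major axis a_t = (r₁ + r₂)/2 = (84360 + 6.296×10^5)/2 = 3.5698×10^5 km.
Circular speed at r₁: v₁ = √(μ/r₁) = √(2.817×10^7/84360) = 18.273643 km/s.
On the transfer ellipse at r₁, vis-viva gives v_p = √[μ(2/r₁ − 1/a_t)] = 24.268088 km/s.
First burn Δv₁ = |v_p − v₁| = 5.9944 km/s.
At r₂, v₂ = √(μ/r₂) = 6.6890 km/s.
Transfer-orbit speed at r₂: v_a = √[μ(2/r₂ − 1/a_t)] = 3.2517 km/s.
Second burn Δv₂ = |v₂ − v_a| = 3.4373 km/s.
Δv = Δv₁ + Δv₂ = 5.9944 + 3.4373 = 9.432 km/s.

Δv = 9.432 km/s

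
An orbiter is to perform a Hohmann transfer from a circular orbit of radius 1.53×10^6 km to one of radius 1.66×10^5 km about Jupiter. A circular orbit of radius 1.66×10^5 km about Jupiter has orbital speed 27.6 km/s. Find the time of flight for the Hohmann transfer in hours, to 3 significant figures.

t = 60.6 hours

From the circular-orbit relation v² = μ/r at r = 1.66×10^5 km: μ = v²r = (27.6)² × 1.66×10^5 = 1.26452×10^8 km³/s².
Semi-major axis of the transfer orbit: a_t = (1.530×10^6 + 1.660×10^5)/2 = 8.480×10^5 km.
Half the transfer-orbit period gives t = π√(a_t³/μ) = 2.182×10^5 s.
Converting: 2.182×10^5 s ÷ 3600 s/hour = 60.6 hours.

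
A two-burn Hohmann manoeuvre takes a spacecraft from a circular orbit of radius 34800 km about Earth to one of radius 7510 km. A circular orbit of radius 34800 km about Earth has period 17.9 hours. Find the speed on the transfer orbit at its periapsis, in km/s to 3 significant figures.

v = 9.37 km/s

From Kepler's third law T² = 4π²r³/μ at r = 34800 km, T = 17.9 hours = 17.9 × 3600 s = 64440 s: μ = 4π²r³/T² = 4.00670×10^5 km³/s².
Transfer-ellipse semi-major axis a_t = (r₁ + r₂)/2 = (34800 + 7510)/2 = 21155 km.
At periapsis, r = 7510 km.
Vis-viva: v = √[μ(2/r − 1/a_t)] = √[4.00670×10^5 × (2/7510 − 1/21155)] = 9.368 km/s.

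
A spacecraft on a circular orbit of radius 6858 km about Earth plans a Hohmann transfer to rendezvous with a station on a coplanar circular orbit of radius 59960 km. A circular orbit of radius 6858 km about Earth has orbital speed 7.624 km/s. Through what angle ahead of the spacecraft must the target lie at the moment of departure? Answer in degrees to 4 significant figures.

From the circular-orbit relation v² = μ/r at r = 6858 km: μ = v²r = (7.624)² × 6858 = 3.98624×10^5 km³/s².
Semi-major axis of the transfer orbit: a_t = (6858 + 59960)/2 = 33409 km.
The half-period of the transfer ellipse is t = π√(a_t³/μ) = 30385 s.
The target's mean motion on its circular orbit is ω₂ = √(μ/r₂³) = 4.3002×10^-5 rad/s.
Angle swept by the target during transfer: ω₂·t = 1.3066 rad = 74.86°.
Arrival is 180° from departure on the ellipse, so φ = 180° − 74.86° = 105.1°.

φ = 105.1°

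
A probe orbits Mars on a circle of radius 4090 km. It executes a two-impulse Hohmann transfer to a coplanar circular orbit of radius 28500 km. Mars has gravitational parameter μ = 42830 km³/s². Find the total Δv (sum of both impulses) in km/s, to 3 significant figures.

Δv = 1.66 km/s

Transfer-ellipse semi-major axis a_t = (r₁ + r₂)/2 = (4090 + 28500)/2 = 16295 km.
Circular speed at r₁: v₁ = √(μ/r₁) = √(42830/4090) = 3.2360 km/s.
Transfer-orbit speed at r₁ (vis-viva): v_p = √[μ(2/r₁ − 1/a_t)] = 4.2796 km/s.
First burn Δv₁ = |v_p − v₁| = 1.0436 km/s.
Circular speed at r₂: v₂ = √(μ/r₂) = 1.22589 km/s.
Transfer-orbit speed at r₂: v_a = √[μ(2/r₂ − 1/a_t)] = 0.614166 km/s.
Second burn Δv₂ = |v₂ − v_a| = 0.61172 km/s.
Δv = Δv₁ + Δv₂ = 1.0436 + 0.61172 = 1.655 km/s.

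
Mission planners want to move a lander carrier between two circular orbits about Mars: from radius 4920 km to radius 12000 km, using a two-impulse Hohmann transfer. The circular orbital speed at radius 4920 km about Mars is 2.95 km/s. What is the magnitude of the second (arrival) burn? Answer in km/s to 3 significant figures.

From the circular-orbit relation v² = μ/r at r = 4920 km: μ = v²r = (2.95)² × 4920 = 42816.3 km³/s².
Transfer-ellipse semi-major axis a_t = (r₁ + r₂)/2 = (4920 + 12000)/2 = 8460 km.
On the circular orbit at r = 12000 km, v_c = √(μ/r) = 1.8889 km/s.
Vis-viva on the transfer ellipse at r = 12000 km gives v_t = √[μ(2/r − 1/a_t)] = 1.4405 km/s.
Δv₂ = |v_t − v_c| = |1.4405 − 1.8889| = 0.4484 km/s.

Δv₂ = 0.448 km/s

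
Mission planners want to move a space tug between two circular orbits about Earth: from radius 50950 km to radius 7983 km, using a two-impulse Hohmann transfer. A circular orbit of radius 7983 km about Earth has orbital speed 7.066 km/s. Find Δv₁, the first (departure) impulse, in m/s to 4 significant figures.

From the circular-orbit relation v² = μ/r at r = 7983 km: μ = v²r = (7.066)² × 7983 = 3.98578×10^5 km³/s².
The Hohmann ellipse has a_t = (r₁ + r₂)/2 = 29466.5 km.
On the circular orbit at r = 50950 km, v_c = √(μ/r) = 2.797 km/s.
Vis-viva on the transfer ellipse at r = 50950 km gives v_t = √[μ(2/r − 1/a_t)] = 1.456 km/s.
Δv₁ = |v_t − v_c| = |1.456 − 2.797| = 1.341 km/s.

Δv₁ = 1341 m/s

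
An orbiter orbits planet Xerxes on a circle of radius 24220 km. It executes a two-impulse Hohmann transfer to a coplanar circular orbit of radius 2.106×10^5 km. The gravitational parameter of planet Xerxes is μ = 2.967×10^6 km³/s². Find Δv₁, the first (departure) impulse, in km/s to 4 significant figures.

The Hohmann ellipse has a_t = (r₁ + r₂)/2 = 1.1741×10^5 km.
On the circular orbit at r = 24220 km, v_c = √(μ/r) = 11.068 km/s.
Vis-viva on the transfer ellipse at r = 24220 km gives v_t = √[μ(2/r − 1/a_t)] = 14.823 km/s.
Δv₁ = |v_t − v_c| = |14.823 − 11.068| = 3.755 km/s.

Δv₁ = 3.755 km/s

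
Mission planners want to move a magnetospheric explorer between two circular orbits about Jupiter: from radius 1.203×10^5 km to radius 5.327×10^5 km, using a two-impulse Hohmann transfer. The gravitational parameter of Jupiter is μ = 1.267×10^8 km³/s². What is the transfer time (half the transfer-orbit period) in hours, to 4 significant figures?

Transfer-ellipse semi-major axis a_t = (r₁ + r₂)/2 = (1.203×10^5 + 5.327×10^5)/2 = 3.265×10^5 km.
By Kepler's third law the transfer-orbit period is T = 2π√(a_t³/μ), so t = T/2 = 52070 s.
Converting: 52070 s ÷ 3600 s/hour = 14.46 hours.

t = 14.46 hours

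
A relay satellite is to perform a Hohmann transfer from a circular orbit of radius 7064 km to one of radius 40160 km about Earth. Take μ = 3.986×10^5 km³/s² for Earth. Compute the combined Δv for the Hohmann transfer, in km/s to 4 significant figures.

Semi-major axis of the transfer orbit: a_t = (7064 + 40160)/2 = 23612 km.
At r₁ the circular-orbit speed is v₁ = √(μ/r₁) = 7.512 km/s.
Transfer-orbit speed at r₁ (vis-viva): v_p = √[μ(2/r₁ − 1/a_t)] = 9.797 km/s.
First burn Δv₁ = |v_p − v₁| = 2.285 km/s.
At r₂, v₂ = √(μ/r₂) = 3.150 km/s.
Transfer-orbit speed at r₂: v_a = √[μ(2/r₂ − 1/a_t)] = 1.723 km/s.
Second burn Δv₂ = |v₂ − v_a| = 1.427 km/s.
Total Δv = Δv₁ + Δv₂ = 3.712 km/s.

Δv = 3.712 km/s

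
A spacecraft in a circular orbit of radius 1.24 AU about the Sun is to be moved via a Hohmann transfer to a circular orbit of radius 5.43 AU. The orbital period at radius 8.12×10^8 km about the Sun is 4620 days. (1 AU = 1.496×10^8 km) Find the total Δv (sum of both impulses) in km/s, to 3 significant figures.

Δv = 12.4 km/s

From Kepler's third law T² = 4π²r³/μ at r = 8.12×10^8 km, T = 4620 days = 4620 × 86400 s = 3.99168×10^8 s: μ = 4π²r³/T² = 1.32653×10^11 km³/s².
In km: r₁ = 1.24 × 1.496×10^8 = 1.85504×10^8 km; r₂ = 5.43 × 1.496×10^8 = 8.12328×10^8 km.
Semi-major axis of the transfer orbit: a_t = (1.85504×10^8 + 8.12328×10^8)/2 = 4.98916×10^8 km.
At r₁ the circular-orbit speed is v₁ = √(μ/r₁) = 26.741 km/s.
Transfer-orbit speed at r₁ (v² = μ(2/r − 1/a)): v_p = √[μ(2/r₁ − 1/a_t)] = 34.122 km/s.
First burn Δv₁ = |v_p − v₁| = 7.381 km/s.
At r₂, v₂ = √(μ/r₂) = 12.779 km/s.
Transfer-orbit speed at r₂: v_a = √[μ(2/r₂ − 1/a_t)] = 7.7921 km/s.
Second burn Δv₂ = |v₂ − v_a| = 4.987 km/s.
Δv = Δv₁ + Δv₂ = 7.381 + 4.987 = 12.37 km/s.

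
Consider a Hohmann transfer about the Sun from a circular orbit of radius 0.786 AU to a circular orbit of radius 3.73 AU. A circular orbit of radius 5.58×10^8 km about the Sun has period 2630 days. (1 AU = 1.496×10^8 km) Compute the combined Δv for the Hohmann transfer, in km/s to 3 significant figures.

From Kepler's third law T² = 4π²r³/μ at r = 5.58×10^8 km, T = 2630 days = 2630 × 86400 s = 2.27232×10^8 s: μ = 4π²r³/T² = 1.32838×10^11 km³/s².
In km: r₁ = 0.786 × 1.496×10^8 = 1.175856×10^8 km; r₂ = 3.73 × 1.496×10^8 = 5.58008×10^8 km.
Semi-major axis of the transfer orbit: a_t = (1.175856×10^8 + 5.58008×10^8)/2 = 3.377968×10^8 km.
Circular speed at r₁: v₁ = √(μ/r₁) = √(1.32838×10^11/1.175856×10^8) = 33.611 km/s.
Transfer-orbit speed at r₁ (vis-viva equation): v_p = √[μ(2/r₁ − 1/a_t)] = 43.199 km/s.
First burn Δv₁ = |v_p − v₁| = 9.588 km/s.
Circular speed at r₂: v₂ = √(μ/r₂) = 15.429 km/s.
Transfer-orbit speed at r₂: v_a = √[μ(2/r₂ − 1/a_t)] = 9.1031 km/s.
Second burn Δv₂ = |v₂ − v_a| = 6.326 km/s.
Δv = Δv₁ + Δv₂ = 9.588 + 6.326 = 15.91 km/s.

Δv = 15.9 km/s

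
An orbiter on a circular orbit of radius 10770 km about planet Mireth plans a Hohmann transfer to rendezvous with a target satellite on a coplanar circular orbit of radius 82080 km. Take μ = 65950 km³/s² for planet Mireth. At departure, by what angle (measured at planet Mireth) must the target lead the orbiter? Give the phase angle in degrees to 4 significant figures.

φ = 103.4°

Semi-major axis of the transfer orbit: a_t = (10770 + 82080)/2 = 46425 km.
Transfer time t = π√(a_t³/μ) = 1.2237×10^5 s.
Target angular speed ω₂ = √(μ/r₂³) = 1.0921×10^-5 rad/s.
Angle swept by the target during transfer: ω₂·t = 1.3364 rad = 76.57°.
Arrival is 180° from departure on the ellipse, so φ = 180° − 76.57° = 103.4°.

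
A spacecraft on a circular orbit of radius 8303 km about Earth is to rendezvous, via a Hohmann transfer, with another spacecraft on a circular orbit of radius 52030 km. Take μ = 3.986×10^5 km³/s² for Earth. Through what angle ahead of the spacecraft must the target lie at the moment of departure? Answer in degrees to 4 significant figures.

Transfer-ellipse semi-major axis a_t = (r₁ + r₂)/2 = (8303 + 52030)/2 = 30166.5 km.
The half-period of the transfer ellipse is t = π√(a_t³/μ) = 26070 s.
The target's mean motion on its circular orbit is ω₂ = √(μ/r₂³) = 5.320×10^-5 rad/s.
Angle swept by the target during transfer: ω₂·t = 1.387 rad = 79.47°.
The spacecraft traverses 180° on the transfer ellipse, so the target must lead by 180° − 79.47° = 100.5°.

φ = 100.5°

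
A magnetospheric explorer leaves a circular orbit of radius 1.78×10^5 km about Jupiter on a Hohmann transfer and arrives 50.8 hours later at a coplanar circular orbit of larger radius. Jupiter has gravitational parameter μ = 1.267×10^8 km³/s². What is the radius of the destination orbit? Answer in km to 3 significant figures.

Transfer time t = 50.8 hours = 1.8288×10^5 s, and t = π√(a_t³/μ).
So a_t = (μ t²/π²)^(1/3) = (1.267×10^8 × (1.8288×10^5)² / π²)^(1/3) = 7.5440×10^5 km.
Since a_t = (r₁ + r₂)/2, r₂ = 2a_t − r₁ = 2×7.5440×10^5 − 1.780×10^5 = 1.3308×10^6 km.

r₂ = 1.33×10^6 km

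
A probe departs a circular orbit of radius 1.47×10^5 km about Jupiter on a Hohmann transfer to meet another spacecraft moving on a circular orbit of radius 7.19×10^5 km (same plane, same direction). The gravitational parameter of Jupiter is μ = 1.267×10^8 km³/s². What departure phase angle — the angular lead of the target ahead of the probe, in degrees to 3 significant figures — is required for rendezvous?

Semi-major axis of the transfer orbit: a_t = (1.470×10^5 + 7.190×10^5)/2 = 4.330×10^5 km.
Transfer time t = π√(a_t³/μ) = 79523 s.
Target angular speed ω₂ = √(μ/r₂³) = 1.8463×10^-5 rad/s.
Angle swept by the target during transfer: ω₂·t = 1.4682 rad = 84.12°.
The probe traverses 180° on the transfer ellipse, so the target must lead by 180° − 84.12° = 95.9°.

φ = 95.9°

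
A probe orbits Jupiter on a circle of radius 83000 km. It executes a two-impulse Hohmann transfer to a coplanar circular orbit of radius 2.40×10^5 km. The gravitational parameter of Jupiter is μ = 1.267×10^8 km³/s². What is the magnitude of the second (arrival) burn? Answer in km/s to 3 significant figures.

Transfer-ellipse semi-major axis a_t = (r₁ + r₂)/2 = (83000 + 2.400×10^5)/2 = 1.615×10^5 km.
On the circular orbit at r = 2.400×10^5 km, v_c = √(μ/r) = 22.9764 km/s.
Vis-viva on the transfer ellipse at r = 2.400×10^5 km gives v_t = √[μ(2/r − 1/a_t)] = 16.4716 km/s.
Δv₂ = |v_t − v_c| = |16.4716 − 22.9764| = 6.505 km/s.

Δv₂ = 6.50 km/s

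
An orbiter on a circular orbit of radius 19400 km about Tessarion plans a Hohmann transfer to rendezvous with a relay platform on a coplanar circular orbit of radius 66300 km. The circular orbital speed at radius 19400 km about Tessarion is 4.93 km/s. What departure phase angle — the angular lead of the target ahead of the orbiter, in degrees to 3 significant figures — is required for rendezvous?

φ = 86.5°

From the circular-orbit relation v² = μ/r at r = 19400 km: μ = v²r = (4.93)² × 19400 = 4.71515×10^5 km³/s².
Semi-major axis of the transfer orbit: a_t = (19400 + 66300)/2 = 42850 km.
Transfer time t = π√(a_t³/μ) = 40581.5 s.
The target's mean motion on its circular orbit is ω₂ = √(μ/r₂³) = 4.02233×10^-5 rad/s.
Angle swept by the target during transfer: ω₂·t = 1.63232 rad = 93.53°.
The orbiter traverses 180° on the transfer ellipse, so the target must lead by 180° − 93.53° = 86.5°.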